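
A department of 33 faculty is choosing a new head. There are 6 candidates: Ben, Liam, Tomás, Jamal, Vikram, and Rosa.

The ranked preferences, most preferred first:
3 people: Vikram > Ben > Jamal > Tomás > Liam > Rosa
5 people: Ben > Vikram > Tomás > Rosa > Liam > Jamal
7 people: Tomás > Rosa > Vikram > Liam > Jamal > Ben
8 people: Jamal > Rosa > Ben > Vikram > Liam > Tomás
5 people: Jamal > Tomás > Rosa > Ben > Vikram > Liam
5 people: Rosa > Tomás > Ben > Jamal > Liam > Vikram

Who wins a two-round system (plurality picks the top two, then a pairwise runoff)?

Round 1 first-place votes: Ben 5, Liam 0, Tomás 7, Jamal 13, Vikram 3, Rosa 5. Jamal and Tomás advance.
Runoff: Jamal is ranked above Tomás on 16 ballots, Tomás above Jamal on 17.

Tomás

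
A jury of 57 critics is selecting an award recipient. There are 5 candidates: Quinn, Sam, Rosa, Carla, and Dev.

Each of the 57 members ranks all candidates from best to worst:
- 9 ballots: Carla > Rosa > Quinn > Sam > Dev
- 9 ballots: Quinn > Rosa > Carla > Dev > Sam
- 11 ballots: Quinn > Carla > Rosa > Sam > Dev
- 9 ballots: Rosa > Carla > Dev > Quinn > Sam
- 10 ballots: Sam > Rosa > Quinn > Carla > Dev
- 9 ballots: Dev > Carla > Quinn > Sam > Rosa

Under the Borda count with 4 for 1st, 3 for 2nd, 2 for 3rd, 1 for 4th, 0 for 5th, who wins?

Quinn: 9×2 + 9×4 + 11×4 + 9×1 + 10×2 + 9×2 = 145
Sam: 9×1 + 9×0 + 11×1 + 9×0 + 10×4 + 9×1 = 69
Rosa: 9×3 + 9×3 + 11×2 + 9×4 + 10×3 + 9×0 = 142
Carla: 9×4 + 9×2 + 11×3 + 9×3 + 10×1 + 9×3 = 151
Dev: 9×0 + 9×1 + 11×0 + 9×2 + 10×0 + 9×4 = 63

Carla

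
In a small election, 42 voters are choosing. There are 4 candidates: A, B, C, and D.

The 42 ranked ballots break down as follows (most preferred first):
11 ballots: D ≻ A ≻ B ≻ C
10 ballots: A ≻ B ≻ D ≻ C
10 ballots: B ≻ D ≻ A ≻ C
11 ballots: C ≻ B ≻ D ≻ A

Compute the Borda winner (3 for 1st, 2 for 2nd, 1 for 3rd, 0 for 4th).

A: 11×2 + 10×3 + 10×1 + 11×0 = 62
B: 11×1 + 10×2 + 10×3 + 11×2 = 83
C: 11×0 + 10×0 + 10×0 + 11×3 = 33
D: 11×3 + 10×1 + 10×2 + 11×1 = 74

B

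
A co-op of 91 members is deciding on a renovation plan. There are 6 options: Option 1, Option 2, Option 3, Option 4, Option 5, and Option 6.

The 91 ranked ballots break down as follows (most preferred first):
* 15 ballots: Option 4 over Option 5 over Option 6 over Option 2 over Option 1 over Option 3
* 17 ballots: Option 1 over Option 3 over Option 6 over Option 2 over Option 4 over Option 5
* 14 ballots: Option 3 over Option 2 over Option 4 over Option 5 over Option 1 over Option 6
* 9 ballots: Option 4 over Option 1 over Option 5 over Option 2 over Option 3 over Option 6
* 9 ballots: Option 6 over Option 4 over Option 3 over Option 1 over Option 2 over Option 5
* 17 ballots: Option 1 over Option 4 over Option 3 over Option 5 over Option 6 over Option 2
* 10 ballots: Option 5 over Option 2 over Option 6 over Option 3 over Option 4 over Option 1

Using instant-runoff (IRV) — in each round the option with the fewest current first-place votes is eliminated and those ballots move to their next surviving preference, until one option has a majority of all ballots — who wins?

Option 4

Round 1: Option 1 34, Option 2 0, Option 3 14, Option 4 24, Option 5 10, Option 6 9. Option 2 eliminated.
Round 2: Option 1 34, Option 3 14, Option 4 24, Option 5 10, Option 6 9. Option 6 eliminated.
Round 3: Option 1 34, Option 3 14, Option 4 33, Option 5 10. Option 5 eliminated.
Round 4: Option 1 34, Option 3 24, Option 4 33. Option 3 eliminated.
Round 5: Option 1 34, Option 4 57. Option 4 has a majority (≥46).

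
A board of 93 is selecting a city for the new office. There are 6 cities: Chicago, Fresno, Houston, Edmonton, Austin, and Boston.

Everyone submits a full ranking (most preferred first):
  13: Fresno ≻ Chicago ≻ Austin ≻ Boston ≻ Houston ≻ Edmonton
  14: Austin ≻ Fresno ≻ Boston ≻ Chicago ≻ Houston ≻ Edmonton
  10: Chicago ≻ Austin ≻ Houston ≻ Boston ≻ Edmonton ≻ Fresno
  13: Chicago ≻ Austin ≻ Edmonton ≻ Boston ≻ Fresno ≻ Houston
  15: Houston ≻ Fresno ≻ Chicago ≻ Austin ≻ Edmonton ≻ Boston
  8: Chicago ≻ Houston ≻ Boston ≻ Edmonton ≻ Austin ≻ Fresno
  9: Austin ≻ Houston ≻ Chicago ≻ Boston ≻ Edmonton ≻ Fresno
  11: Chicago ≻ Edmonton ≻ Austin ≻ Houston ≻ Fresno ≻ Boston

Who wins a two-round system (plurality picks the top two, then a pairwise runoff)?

Round 1 first-place votes: Chicago 42, Fresno 13, Houston 15, Edmonton 0, Austin 23, Boston 0. Chicago and Austin advance.
Runoff: Chicago is ranked above Austin on 70 ballots, Austin above Chicago on 23.

Chicago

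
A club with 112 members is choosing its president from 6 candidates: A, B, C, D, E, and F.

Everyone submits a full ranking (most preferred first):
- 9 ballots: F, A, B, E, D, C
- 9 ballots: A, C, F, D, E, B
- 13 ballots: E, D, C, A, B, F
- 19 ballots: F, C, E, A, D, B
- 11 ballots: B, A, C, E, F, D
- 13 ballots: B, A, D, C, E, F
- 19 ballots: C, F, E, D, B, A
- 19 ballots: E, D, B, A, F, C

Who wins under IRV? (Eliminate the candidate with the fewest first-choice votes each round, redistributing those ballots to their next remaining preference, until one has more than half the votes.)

C

Round 1: A 9, B 24, C 19, D 0, E 32, F 28. D eliminated.
Round 2: A 9, B 24, C 19, E 32, F 28. A eliminated.
Round 3: B 24, C 28, E 32, F 28. B eliminated.
Round 4: C 52, E 32, F 28. F eliminated.
Round 5: C 71, E 41. C has a majority (≥57).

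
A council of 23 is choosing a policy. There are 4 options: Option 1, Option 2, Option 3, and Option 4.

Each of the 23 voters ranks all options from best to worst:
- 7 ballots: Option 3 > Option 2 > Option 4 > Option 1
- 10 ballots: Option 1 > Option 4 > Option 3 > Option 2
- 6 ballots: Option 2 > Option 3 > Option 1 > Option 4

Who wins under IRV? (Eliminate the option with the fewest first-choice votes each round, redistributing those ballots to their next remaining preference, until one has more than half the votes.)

Round 1: Option 1 10, Option 2 6, Option 3 7, Option 4 0. Option 4 eliminated.
Round 2: Option 1 10, Option 2 6, Option 3 7. Option 2 eliminated.
Round 3: Option 1 10, Option 3 13. Option 3 has a majority (≥12).

Option 3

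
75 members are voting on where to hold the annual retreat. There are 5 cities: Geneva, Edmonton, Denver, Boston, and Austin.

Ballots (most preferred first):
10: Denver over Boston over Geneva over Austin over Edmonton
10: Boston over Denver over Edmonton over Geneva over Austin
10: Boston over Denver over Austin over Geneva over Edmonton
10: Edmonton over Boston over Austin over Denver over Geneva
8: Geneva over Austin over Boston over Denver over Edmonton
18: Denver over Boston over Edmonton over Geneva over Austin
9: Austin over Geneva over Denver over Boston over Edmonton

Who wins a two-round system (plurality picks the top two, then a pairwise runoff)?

Boston

Round 1 first-place votes: Geneva 8, Edmonton 10, Denver 28, Boston 20, Austin 9. Denver and Boston advance.
Runoff: Denver is ranked above Boston on 37 ballots, Boston above Denver on 38.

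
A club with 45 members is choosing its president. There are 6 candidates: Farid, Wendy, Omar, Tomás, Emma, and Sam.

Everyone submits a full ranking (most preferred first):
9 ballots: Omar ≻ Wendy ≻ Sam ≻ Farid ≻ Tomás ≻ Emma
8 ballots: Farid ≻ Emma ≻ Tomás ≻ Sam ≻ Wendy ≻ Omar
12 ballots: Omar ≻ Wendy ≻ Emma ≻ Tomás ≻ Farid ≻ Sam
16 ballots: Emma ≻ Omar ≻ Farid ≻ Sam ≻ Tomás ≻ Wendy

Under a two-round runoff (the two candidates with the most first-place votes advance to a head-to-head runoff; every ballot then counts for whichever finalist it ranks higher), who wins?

Round 1 first-place votes: Farid 8, Wendy 0, Omar 21, Tomás 0, Emma 16, Sam 0. Omar and Emma advance.
Runoff: Omar is ranked above Emma on 21 ballots, Emma above Omar on 24.

Emma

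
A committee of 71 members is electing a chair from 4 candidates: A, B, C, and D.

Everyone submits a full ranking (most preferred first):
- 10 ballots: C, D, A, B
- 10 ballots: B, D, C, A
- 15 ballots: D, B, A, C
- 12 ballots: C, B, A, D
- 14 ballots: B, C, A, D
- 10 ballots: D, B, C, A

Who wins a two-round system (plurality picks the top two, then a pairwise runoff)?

Round 1 first-place votes: A 0, B 24, C 22, D 25. D and B advance.
Runoff: D is ranked above B on 35 ballots, B above D on 36.

B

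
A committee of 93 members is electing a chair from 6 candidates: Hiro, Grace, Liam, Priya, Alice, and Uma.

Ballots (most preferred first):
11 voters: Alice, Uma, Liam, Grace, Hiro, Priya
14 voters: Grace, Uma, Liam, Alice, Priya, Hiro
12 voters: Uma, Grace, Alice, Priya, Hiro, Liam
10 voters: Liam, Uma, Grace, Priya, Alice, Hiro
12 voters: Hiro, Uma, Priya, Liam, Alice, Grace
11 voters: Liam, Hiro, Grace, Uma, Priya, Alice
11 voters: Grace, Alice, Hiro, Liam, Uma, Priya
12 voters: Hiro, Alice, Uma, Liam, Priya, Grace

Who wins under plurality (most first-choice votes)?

Grace

First-place votes: Hiro 24, Grace 25, Liam 21, Priya 0, Alice 11, Uma 12.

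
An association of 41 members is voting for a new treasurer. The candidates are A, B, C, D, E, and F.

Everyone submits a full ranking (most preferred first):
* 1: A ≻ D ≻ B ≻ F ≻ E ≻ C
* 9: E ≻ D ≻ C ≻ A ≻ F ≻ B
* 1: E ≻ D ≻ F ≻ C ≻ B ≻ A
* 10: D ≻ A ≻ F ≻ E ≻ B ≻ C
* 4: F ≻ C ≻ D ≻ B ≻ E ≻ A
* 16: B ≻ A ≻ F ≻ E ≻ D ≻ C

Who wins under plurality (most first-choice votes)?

First-place votes: A 1, B 16, C 0, D 10, E 10, F 4.

B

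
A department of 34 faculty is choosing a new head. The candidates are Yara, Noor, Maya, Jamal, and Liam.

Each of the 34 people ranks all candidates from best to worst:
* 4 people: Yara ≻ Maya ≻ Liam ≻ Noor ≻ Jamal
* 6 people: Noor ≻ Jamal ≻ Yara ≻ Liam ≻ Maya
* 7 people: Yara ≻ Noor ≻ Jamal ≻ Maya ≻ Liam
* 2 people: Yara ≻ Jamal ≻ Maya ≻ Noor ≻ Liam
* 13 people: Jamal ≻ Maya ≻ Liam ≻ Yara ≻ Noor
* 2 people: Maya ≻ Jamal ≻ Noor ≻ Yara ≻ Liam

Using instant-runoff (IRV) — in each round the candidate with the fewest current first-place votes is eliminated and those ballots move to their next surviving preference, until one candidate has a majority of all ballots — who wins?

Round 1: Yara 13, Noor 6, Maya 2, Jamal 13, Liam 0. Liam eliminated.
Round 2: Yara 13, Noor 6, Maya 2, Jamal 13. Maya eliminated.
Round 3: Yara 13, Noor 6, Jamal 15. Noor eliminated.
Round 4: Yara 13, Jamal 21. Jamal has a majority (≥18).

Jamal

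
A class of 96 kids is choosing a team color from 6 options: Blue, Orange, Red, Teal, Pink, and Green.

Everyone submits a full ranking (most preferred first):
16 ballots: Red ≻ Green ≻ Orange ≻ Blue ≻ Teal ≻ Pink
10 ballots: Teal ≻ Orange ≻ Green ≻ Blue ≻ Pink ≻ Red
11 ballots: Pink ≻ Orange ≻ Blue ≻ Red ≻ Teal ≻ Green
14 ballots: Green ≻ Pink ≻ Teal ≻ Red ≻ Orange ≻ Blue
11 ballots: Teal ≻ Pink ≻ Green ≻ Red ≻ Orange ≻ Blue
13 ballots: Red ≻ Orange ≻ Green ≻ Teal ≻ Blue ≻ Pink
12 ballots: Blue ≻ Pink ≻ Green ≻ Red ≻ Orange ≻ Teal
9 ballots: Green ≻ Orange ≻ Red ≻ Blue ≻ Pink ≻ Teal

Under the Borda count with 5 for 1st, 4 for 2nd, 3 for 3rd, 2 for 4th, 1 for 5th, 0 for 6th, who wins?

Green

Blue: 16×2 + 10×2 + 11×3 + 14×0 + 11×0 + 13×1 + 12×5 + 9×2 = 176
Orange: 16×3 + 10×4 + 11×4 + 14×1 + 11×1 + 13×4 + 12×1 + 9×4 = 257
Red: 16×5 + 10×0 + 11×2 + 14×2 + 11×2 + 13×5 + 12×2 + 9×3 = 268
Teal: 16×1 + 10×5 + 11×1 + 14×3 + 11×5 + 13×2 + 12×0 + 9×0 = 200
Pink: 16×0 + 10×1 + 11×5 + 14×4 + 11×4 + 13×0 + 12×4 + 9×1 = 222
Green: 16×4 + 10×3 + 11×0 + 14×5 + 11×3 + 13×3 + 12×3 + 9×5 = 317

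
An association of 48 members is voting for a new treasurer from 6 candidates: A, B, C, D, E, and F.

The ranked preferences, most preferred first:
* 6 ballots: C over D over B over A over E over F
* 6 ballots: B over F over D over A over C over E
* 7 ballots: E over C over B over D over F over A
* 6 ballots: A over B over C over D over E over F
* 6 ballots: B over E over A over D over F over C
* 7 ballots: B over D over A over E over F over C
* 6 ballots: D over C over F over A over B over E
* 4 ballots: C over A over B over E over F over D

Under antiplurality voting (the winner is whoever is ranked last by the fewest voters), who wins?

B

Last-place votes: A 7, B 0, C 13, D 4, E 12, F 12.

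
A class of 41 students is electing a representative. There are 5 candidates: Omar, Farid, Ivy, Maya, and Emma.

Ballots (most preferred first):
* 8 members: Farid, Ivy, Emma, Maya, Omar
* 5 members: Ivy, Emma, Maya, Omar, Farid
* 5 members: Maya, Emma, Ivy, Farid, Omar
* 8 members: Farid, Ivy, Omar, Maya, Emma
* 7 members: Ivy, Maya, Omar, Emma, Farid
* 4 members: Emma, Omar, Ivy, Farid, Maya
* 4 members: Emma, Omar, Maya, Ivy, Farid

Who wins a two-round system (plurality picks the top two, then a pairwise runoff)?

Ivy

Round 1 first-place votes: Omar 0, Farid 16, Ivy 12, Maya 5, Emma 8. Farid and Ivy advance.
Runoff: Farid is ranked above Ivy on 16 ballots, Ivy above Farid on 25.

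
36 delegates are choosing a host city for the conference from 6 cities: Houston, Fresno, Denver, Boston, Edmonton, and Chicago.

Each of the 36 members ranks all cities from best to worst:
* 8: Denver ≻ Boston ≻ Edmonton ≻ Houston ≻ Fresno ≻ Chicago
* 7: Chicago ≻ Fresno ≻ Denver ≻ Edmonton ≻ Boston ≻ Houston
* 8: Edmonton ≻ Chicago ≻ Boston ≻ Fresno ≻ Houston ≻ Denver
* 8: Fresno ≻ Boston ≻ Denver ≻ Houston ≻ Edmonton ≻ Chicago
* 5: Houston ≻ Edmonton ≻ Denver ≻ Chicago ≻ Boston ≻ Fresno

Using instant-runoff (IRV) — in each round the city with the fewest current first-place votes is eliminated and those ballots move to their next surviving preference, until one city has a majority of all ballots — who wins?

Edmonton

Round 1: Houston 5, Fresno 8, Denver 8, Boston 0, Edmonton 8, Chicago 7. Boston eliminated.
Round 2: Houston 5, Fresno 8, Denver 8, Edmonton 8, Chicago 7. Houston eliminated.
Round 3: Fresno 8, Denver 8, Edmonton 13, Chicago 7. Chicago eliminated.
Round 4: Fresno 15, Denver 8, Edmonton 13. Denver eliminated.
Round 5: Fresno 15, Edmonton 21. Edmonton has a majority (≥19).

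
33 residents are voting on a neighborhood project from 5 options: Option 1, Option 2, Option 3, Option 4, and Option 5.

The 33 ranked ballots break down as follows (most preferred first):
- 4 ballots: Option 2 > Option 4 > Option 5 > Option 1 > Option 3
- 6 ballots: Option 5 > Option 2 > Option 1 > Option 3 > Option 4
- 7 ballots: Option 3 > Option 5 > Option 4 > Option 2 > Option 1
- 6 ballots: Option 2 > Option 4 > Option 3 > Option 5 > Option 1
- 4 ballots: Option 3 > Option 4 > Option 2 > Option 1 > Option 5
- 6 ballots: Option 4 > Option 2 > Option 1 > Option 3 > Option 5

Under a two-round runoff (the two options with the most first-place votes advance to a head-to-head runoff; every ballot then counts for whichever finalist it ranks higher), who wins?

Option 2

Round 1 first-place votes: Option 1 0, Option 2 10, Option 3 11, Option 4 6, Option 5 6. Option 3 and Option 2 advance.
Runoff: Option 3 is ranked above Option 2 on 11 ballots, Option 2 above Option 3 on 22.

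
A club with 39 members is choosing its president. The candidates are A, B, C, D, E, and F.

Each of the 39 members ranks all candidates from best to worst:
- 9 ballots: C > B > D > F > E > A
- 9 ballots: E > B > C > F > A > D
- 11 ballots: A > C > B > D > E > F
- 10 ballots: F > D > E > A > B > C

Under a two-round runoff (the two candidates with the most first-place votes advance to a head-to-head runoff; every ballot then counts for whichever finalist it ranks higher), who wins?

F

Round 1 first-place votes: A 11, B 0, C 9, D 0, E 9, F 10. A and F advance.
Runoff: A is ranked above F on 11 ballots, F above A on 28.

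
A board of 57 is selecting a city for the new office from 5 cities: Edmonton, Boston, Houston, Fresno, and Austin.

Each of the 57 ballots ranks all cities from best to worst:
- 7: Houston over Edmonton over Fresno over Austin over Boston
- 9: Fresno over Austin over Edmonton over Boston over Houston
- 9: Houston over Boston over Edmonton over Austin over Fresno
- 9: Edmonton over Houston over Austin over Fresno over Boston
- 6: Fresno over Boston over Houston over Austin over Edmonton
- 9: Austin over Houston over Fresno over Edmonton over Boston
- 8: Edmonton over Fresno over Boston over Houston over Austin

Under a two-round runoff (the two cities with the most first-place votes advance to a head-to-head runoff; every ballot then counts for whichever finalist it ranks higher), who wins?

Houston

Round 1 first-place votes: Edmonton 17, Boston 0, Houston 16, Fresno 15, Austin 9. Edmonton and Houston advance.
Runoff: Edmonton is ranked above Houston on 26 ballots, Houston above Edmonton on 31.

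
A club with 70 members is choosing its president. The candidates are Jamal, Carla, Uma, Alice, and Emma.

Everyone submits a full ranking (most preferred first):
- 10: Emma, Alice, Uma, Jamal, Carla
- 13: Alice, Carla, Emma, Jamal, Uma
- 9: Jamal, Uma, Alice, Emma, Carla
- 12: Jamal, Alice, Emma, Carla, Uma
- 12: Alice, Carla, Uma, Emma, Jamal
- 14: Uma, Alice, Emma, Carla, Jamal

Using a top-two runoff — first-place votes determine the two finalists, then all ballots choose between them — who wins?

Round 1 first-place votes: Jamal 21, Carla 0, Uma 14, Alice 25, Emma 10. Alice and Jamal advance.
Runoff: Alice is ranked above Jamal on 49 ballots, Jamal above Alice on 21.

Alice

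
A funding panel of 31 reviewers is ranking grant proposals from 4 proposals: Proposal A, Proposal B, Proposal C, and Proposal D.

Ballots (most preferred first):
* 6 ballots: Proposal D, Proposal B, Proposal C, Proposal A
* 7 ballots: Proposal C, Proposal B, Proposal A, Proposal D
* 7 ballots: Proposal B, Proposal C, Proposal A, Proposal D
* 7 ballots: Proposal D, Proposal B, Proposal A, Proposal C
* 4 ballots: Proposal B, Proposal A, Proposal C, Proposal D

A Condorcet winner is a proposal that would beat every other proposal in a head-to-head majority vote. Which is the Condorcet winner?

Proposal B vs Proposal A: 31–0
Proposal B vs Proposal C: 24–7
Proposal B vs Proposal D: 18–13
Proposal B beats every other proposal.

Proposal B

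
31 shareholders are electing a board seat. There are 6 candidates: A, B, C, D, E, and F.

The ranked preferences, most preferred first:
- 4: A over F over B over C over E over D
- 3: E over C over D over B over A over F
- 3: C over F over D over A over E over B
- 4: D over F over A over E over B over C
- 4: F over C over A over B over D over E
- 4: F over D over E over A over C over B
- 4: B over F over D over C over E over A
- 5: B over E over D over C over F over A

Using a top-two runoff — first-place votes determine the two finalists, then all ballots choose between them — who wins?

Round 1 first-place votes: A 4, B 9, C 3, D 4, E 3, F 8. B and F advance.
Runoff: B is ranked above F on 12 ballots, F above B on 19.

F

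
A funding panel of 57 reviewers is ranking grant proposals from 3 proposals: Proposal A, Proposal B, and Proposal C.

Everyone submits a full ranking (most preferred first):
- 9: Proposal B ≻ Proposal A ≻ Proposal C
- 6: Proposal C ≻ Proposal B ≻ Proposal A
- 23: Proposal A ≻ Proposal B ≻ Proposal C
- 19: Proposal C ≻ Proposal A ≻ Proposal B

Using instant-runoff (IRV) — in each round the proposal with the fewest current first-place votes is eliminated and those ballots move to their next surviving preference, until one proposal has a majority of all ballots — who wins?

Round 1: Proposal A 23, Proposal B 9, Proposal C 25. Proposal B eliminated.
Round 2: Proposal A 32, Proposal C 25. Proposal A has a majority (≥29).

Proposal A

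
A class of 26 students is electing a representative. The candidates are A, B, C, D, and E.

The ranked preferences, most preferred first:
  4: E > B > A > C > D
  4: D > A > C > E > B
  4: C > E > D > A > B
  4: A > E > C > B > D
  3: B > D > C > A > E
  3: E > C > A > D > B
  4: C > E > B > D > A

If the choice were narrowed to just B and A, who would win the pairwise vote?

A

B is ranked above A on 11 ballots; A above B on 15.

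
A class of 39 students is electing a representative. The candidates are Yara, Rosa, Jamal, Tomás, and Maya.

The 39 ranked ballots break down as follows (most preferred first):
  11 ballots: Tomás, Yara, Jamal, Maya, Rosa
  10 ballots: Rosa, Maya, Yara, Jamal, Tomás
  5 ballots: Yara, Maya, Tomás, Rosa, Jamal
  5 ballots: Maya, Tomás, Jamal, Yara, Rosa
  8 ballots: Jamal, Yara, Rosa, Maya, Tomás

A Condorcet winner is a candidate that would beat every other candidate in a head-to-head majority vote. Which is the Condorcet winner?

Yara vs Rosa: 29–10
Yara vs Jamal: 26–13
Yara vs Tomás: 23–16
Yara vs Maya: 24–15
Yara beats every other candidate.

Yara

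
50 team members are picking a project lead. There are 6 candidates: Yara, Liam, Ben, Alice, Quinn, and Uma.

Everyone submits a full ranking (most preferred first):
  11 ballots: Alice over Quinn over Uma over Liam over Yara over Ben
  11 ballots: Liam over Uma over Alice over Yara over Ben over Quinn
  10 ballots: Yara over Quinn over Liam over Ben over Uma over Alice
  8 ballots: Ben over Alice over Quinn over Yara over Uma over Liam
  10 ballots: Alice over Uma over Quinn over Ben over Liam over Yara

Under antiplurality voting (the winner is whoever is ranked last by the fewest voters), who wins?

Uma

Last-place votes: Yara 10, Liam 8, Ben 11, Alice 10, Quinn 11, Uma 0.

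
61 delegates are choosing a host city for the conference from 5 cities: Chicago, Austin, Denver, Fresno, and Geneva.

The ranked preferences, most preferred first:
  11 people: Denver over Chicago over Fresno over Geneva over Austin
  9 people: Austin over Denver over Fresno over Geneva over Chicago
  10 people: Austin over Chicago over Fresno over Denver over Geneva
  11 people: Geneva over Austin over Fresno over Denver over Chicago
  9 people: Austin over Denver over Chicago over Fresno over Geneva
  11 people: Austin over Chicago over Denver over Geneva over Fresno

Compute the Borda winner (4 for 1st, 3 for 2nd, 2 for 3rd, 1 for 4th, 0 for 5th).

Chicago: 11×3 + 9×0 + 10×3 + 11×0 + 9×2 + 11×3 = 114
Austin: 11×0 + 9×4 + 10×4 + 11×3 + 9×4 + 11×4 = 189
Denver: 11×4 + 9×3 + 10×1 + 11×1 + 9×3 + 11×2 = 141
Fresno: 11×2 + 9×2 + 10×2 + 11×2 + 9×1 + 11×0 = 91
Geneva: 11×1 + 9×1 + 10×0 + 11×4 + 9×0 + 11×1 = 75

Austin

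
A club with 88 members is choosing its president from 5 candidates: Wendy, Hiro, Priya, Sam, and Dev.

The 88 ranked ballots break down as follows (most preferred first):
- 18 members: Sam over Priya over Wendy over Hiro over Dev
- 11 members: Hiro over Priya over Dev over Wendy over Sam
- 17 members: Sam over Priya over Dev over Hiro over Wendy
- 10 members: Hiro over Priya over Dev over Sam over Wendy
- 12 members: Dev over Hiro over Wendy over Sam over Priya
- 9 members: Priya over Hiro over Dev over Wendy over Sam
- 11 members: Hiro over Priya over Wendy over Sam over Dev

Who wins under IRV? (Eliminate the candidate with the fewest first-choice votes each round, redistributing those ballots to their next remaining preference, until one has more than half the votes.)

Hiro

Round 1: Wendy 0, Hiro 32, Priya 9, Sam 35, Dev 12. Wendy eliminated.
Round 2: Hiro 32, Priya 9, Sam 35, Dev 12. Priya eliminated.
Round 3: Hiro 41, Sam 35, Dev 12. Dev eliminated.
Round 4: Hiro 53, Sam 35. Hiro has a majority (≥45).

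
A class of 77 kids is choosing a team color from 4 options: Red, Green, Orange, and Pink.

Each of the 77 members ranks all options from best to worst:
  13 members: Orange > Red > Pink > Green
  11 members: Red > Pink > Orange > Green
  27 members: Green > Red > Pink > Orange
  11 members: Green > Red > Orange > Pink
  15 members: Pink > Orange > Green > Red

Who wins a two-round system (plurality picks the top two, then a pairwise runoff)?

Round 1 first-place votes: Red 11, Green 38, Orange 13, Pink 15. Green and Pink advance.
Runoff: Green is ranked above Pink on 38 ballots, Pink above Green on 39.

Pink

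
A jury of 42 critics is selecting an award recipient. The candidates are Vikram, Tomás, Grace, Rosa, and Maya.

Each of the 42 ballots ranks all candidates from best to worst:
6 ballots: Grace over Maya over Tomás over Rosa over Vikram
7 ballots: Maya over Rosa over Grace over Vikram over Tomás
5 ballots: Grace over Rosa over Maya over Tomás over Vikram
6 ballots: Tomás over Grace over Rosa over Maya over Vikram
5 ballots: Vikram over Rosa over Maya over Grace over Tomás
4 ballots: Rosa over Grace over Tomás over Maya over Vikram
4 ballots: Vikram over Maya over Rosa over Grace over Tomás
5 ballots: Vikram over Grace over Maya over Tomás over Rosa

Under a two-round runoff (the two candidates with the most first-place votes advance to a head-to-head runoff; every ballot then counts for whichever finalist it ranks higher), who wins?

Grace

Round 1 first-place votes: Vikram 14, Tomás 6, Grace 11, Rosa 4, Maya 7. Vikram and Grace advance.
Runoff: Vikram is ranked above Grace on 14 ballots, Grace above Vikram on 28.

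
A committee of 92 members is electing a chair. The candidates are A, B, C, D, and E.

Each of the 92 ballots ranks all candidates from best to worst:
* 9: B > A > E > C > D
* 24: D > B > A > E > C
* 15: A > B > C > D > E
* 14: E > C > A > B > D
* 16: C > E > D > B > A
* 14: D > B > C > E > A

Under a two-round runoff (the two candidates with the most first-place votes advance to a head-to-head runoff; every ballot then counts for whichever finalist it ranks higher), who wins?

Round 1 first-place votes: A 15, B 9, C 16, D 38, E 14. D and C advance.
Runoff: D is ranked above C on 38 ballots, C above D on 54.

C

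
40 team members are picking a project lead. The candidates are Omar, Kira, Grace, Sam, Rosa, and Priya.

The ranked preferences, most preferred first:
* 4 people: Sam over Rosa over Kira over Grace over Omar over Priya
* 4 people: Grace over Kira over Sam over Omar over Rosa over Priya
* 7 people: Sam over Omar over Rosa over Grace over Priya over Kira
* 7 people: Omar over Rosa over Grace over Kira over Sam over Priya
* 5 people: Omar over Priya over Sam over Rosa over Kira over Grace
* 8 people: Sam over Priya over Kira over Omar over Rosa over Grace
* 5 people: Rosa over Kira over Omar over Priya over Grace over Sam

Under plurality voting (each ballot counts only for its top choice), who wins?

First-place votes: Omar 12, Kira 0, Grace 4, Sam 19, Rosa 5, Priya 0.

Sam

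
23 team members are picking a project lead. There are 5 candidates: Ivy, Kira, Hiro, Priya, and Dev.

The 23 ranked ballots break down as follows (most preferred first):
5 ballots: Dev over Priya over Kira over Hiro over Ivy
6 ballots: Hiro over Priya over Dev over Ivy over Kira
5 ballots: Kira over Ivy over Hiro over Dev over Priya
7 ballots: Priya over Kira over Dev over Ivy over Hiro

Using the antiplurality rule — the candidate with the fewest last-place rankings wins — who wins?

Dev

Last-place votes: Ivy 5, Kira 6, Hiro 7, Priya 5, Dev 0.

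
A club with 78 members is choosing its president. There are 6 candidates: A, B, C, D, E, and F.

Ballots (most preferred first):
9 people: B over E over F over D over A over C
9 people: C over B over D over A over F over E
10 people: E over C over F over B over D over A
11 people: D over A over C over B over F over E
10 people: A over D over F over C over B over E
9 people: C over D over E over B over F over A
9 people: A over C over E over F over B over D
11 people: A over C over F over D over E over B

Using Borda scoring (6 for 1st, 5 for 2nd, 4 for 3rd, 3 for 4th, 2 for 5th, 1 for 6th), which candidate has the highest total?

A: 9×2 + 9×3 + 10×1 + 11×5 + 10×6 + 9×1 + 9×6 + 11×6 = 299
B: 9×6 + 9×5 + 10×3 + 11×3 + 10×2 + 9×3 + 9×2 + 11×1 = 238
C: 9×1 + 9×6 + 10×5 + 11×4 + 10×3 + 9×6 + 9×5 + 11×5 = 341
D: 9×3 + 9×4 + 10×2 + 11×6 + 10×5 + 9×5 + 9×1 + 11×3 = 286
E: 9×5 + 9×1 + 10×6 + 11×1 + 10×1 + 9×4 + 9×4 + 11×2 = 229
F: 9×4 + 9×2 + 10×4 + 11×2 + 10×4 + 9×2 + 9×3 + 11×4 = 245

C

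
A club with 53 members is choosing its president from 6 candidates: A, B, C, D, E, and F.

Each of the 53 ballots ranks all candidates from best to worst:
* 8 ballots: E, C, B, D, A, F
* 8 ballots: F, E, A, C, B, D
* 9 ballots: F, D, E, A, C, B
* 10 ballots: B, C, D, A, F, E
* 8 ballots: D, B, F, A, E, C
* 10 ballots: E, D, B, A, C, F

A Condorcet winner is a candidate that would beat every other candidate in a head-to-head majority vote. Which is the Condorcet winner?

D vs A: 45–8
D vs B: 27–26
D vs C: 27–26
D vs E: 27–26
D vs F: 36–17
D beats every other candidate.

D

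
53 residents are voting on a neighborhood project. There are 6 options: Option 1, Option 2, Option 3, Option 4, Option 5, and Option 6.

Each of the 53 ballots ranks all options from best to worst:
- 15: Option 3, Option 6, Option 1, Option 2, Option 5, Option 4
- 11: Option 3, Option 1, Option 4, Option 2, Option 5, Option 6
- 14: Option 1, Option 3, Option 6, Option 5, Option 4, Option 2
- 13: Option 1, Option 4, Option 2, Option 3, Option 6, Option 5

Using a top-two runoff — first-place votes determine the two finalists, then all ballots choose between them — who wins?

Round 1 first-place votes: Option 1 27, Option 2 0, Option 3 26, Option 4 0, Option 5 0, Option 6 0. Option 1 and Option 3 advance.
Runoff: Option 1 is ranked above Option 3 on 27 ballots, Option 3 above Option 1 on 26.

Option 1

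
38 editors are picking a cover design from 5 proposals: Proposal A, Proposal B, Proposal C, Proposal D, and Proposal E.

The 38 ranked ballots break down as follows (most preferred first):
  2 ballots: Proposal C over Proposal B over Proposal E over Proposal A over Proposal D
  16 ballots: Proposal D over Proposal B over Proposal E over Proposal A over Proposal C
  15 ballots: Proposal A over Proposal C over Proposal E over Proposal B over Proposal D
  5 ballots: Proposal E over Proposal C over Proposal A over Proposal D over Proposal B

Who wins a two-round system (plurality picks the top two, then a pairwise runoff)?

Round 1 first-place votes: Proposal A 15, Proposal B 0, Proposal C 2, Proposal D 16, Proposal E 5. Proposal D and Proposal A advance.
Runoff: Proposal D is ranked above Proposal A on 16 ballots, Proposal A above Proposal D on 22.

Proposal A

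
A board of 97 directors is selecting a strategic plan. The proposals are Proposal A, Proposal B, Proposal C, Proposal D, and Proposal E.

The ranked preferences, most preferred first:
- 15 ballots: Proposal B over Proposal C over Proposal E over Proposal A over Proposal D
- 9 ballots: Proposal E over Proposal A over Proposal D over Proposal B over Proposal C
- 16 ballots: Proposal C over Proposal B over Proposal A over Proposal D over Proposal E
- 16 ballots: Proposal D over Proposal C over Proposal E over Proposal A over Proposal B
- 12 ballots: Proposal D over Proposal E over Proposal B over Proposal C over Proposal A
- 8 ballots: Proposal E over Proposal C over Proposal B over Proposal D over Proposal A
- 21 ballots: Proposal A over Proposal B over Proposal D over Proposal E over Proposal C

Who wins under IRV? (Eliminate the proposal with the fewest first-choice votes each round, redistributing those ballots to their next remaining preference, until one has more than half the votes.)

Proposal C

Round 1: Proposal A 21, Proposal B 15, Proposal C 16, Proposal D 28, Proposal E 17. Proposal B eliminated.
Round 2: Proposal A 21, Proposal C 31, Proposal D 28, Proposal E 17. Proposal E eliminated.
Round 3: Proposal A 30, Proposal C 39, Proposal D 28. Proposal D eliminated.
Round 4: Proposal A 30, Proposal C 67. Proposal C has a majority (≥49).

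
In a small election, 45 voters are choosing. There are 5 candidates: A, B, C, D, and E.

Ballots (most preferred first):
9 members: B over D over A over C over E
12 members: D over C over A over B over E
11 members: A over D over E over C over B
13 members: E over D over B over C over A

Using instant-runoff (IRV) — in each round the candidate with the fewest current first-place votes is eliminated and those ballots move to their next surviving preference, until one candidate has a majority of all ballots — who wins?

Round 1: A 11, B 9, C 0, D 12, E 13. C eliminated.
Round 2: A 11, B 9, D 12, E 13. B eliminated.
Round 3: A 11, D 21, E 13. A eliminated.
Round 4: D 32, E 13. D has a majority (≥23).

D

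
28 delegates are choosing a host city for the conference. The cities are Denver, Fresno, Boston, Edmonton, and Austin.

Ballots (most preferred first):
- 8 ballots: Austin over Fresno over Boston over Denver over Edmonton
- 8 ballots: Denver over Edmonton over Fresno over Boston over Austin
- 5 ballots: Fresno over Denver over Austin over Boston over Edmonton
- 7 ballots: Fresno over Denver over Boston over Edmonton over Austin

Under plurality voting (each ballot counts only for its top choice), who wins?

Fresno

First-place votes: Denver 8, Fresno 12, Boston 0, Edmonton 0, Austin 8.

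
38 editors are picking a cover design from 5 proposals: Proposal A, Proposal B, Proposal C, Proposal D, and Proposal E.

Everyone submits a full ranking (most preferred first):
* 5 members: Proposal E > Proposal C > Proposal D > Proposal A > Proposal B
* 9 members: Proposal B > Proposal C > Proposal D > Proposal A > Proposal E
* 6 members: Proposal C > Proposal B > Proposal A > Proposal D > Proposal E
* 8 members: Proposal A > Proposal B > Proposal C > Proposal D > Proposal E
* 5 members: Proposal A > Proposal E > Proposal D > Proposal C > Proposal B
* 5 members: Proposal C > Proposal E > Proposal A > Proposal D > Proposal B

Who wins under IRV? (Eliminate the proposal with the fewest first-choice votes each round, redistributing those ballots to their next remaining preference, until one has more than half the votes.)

Proposal C

Round 1: Proposal A 13, Proposal B 9, Proposal C 11, Proposal D 0, Proposal E 5. Proposal D eliminated.
Round 2: Proposal A 13, Proposal B 9, Proposal C 11, Proposal E 5. Proposal E eliminated.
Round 3: Proposal A 13, Proposal B 9, Proposal C 16. Proposal B eliminated.
Round 4: Proposal A 13, Proposal C 25. Proposal C has a majority (≥20).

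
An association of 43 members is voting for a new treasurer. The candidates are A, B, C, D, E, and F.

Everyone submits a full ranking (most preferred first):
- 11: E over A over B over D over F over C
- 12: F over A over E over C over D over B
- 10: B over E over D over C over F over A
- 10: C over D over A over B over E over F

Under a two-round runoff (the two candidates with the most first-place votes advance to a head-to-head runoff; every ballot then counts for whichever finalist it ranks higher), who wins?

Round 1 first-place votes: A 0, B 10, C 10, D 0, E 11, F 12. F and E advance.
Runoff: F is ranked above E on 12 ballots, E above F on 31.

E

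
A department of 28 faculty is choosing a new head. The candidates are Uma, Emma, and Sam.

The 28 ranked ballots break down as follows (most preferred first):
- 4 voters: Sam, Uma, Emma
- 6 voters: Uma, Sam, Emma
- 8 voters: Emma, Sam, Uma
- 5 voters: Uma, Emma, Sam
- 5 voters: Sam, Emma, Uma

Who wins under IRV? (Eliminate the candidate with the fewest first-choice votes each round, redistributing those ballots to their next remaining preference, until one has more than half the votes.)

Round 1: Uma 11, Emma 8, Sam 9. Emma eliminated.
Round 2: Uma 11, Sam 17. Sam has a majority (≥15).

Sam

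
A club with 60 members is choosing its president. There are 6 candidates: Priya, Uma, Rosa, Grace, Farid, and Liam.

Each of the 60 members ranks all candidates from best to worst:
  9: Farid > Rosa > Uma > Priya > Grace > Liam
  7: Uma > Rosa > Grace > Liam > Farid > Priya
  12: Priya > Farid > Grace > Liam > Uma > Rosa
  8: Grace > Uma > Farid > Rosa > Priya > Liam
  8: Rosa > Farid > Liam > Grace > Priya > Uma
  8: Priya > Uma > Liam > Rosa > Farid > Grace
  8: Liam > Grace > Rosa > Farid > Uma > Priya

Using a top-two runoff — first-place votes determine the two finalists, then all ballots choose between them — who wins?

Round 1 first-place votes: Priya 20, Uma 7, Rosa 8, Grace 8, Farid 9, Liam 8. Priya and Farid advance.
Runoff: Priya is ranked above Farid on 20 ballots, Farid above Priya on 40.

Farid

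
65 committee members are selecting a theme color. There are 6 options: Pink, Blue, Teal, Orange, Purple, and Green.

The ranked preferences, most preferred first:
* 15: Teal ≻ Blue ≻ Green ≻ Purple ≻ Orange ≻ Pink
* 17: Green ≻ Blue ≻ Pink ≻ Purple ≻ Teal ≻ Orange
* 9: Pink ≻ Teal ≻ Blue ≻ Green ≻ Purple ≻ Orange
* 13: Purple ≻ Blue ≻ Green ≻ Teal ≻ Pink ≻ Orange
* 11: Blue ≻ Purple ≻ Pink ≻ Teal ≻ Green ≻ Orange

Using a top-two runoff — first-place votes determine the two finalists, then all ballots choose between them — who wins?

Teal

Round 1 first-place votes: Pink 9, Blue 11, Teal 15, Orange 0, Purple 13, Green 17. Green and Teal advance.
Runoff: Green is ranked above Teal on 30 ballots, Teal above Green on 35.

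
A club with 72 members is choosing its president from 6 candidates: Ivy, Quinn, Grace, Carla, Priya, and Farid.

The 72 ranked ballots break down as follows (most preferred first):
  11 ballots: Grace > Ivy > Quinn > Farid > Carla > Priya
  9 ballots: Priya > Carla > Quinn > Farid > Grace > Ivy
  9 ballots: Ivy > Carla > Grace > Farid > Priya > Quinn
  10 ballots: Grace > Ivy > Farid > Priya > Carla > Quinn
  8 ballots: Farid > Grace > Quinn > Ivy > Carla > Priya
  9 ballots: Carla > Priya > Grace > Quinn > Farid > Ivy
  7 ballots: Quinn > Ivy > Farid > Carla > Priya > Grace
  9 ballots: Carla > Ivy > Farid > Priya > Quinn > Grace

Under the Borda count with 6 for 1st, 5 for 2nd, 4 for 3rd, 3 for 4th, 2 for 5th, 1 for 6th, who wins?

Ivy

Ivy: 11×5 + 9×1 + 9×6 + 10×5 + 8×3 + 9×1 + 7×5 + 9×5 = 281
Quinn: 11×4 + 9×4 + 9×1 + 10×1 + 8×4 + 9×3 + 7×6 + 9×2 = 218
Grace: 11×6 + 9×2 + 9×4 + 10×6 + 8×5 + 9×4 + 7×1 + 9×1 = 272
Carla: 11×2 + 9×5 + 9×5 + 10×2 + 8×2 + 9×6 + 7×3 + 9×6 = 277
Priya: 11×1 + 9×6 + 9×2 + 10×3 + 8×1 + 9×5 + 7×2 + 9×3 = 207
Farid: 11×3 + 9×3 + 9×3 + 10×4 + 8×6 + 9×2 + 7×4 + 9×4 = 257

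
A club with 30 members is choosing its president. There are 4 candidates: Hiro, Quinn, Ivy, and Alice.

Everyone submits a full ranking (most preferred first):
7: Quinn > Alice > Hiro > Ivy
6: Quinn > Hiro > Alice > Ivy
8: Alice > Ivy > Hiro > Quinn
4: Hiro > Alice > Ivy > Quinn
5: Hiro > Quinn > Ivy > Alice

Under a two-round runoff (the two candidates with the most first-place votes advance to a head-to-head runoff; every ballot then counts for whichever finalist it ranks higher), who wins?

Hiro

Round 1 first-place votes: Hiro 9, Quinn 13, Ivy 0, Alice 8. Quinn and Hiro advance.
Runoff: Quinn is ranked above Hiro on 13 ballots, Hiro above Quinn on 17.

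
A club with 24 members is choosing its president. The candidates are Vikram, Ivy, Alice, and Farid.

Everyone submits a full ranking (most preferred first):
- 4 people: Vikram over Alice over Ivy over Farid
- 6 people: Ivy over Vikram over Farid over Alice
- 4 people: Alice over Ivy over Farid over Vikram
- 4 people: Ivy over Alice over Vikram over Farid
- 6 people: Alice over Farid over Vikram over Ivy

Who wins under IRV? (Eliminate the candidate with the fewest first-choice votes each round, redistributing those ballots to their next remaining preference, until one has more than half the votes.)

Round 1: Vikram 4, Ivy 10, Alice 10, Farid 0. Farid eliminated.
Round 2: Vikram 4, Ivy 10, Alice 10. Vikram eliminated.
Round 3: Ivy 10, Alice 14. Alice has a majority (≥13).

Alice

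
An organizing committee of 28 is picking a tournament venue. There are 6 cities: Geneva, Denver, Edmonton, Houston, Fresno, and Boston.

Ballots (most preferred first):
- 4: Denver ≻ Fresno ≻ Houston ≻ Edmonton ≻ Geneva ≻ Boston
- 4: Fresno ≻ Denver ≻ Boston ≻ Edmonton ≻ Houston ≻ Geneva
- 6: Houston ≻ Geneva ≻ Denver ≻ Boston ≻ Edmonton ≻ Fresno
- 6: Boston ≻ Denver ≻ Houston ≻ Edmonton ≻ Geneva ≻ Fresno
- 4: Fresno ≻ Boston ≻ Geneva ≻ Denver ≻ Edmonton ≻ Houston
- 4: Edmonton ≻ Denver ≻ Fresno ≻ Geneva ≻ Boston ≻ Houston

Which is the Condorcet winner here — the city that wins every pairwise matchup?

Denver vs Geneva: 18–10
Denver vs Edmonton: 24–4
Denver vs Houston: 22–6
Denver vs Fresno: 20–8
Denver vs Boston: 18–10
Denver beats every other city.

Denver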